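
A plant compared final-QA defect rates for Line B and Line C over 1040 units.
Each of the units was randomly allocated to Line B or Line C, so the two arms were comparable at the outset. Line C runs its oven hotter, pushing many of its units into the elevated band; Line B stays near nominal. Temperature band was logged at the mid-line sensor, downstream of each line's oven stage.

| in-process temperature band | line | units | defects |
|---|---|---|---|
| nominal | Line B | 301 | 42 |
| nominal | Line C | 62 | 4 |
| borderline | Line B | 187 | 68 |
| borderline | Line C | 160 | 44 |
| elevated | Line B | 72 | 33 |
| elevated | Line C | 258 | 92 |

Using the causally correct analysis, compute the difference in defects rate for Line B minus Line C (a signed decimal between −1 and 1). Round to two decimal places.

Within every in-process temperature band level Line C has the lower rate, yet pooled Line B does — Simpson's reversal.
In-process temperature band is recorded after the line and is itself shifted by it — it sits on the causal path from line to outcome. Conditioning on a mediator would strip out part of the effect we want; the pooled comparison gives the total causal effect.
The causal difference is the pooled difference: 0.255 − 0.292 = -0.036.

-0.04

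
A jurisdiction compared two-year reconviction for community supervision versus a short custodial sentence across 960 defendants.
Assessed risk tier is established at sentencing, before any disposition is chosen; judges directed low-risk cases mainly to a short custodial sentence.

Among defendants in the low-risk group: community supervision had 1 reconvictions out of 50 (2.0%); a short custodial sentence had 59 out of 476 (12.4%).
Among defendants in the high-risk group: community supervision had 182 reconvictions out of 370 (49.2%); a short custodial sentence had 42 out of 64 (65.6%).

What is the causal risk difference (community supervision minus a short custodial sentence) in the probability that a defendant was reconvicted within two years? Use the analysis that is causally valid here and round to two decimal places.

The assessed risk tier-specific comparison favours community supervision throughout, but the pooled figures favour a short custodial sentence. The question is whether to condition on assessed risk tier.
Since assessed risk tier is a pre-existing factor (not a product of the disposition) and it affects the outcome on its own, it is a confounder. The stratified rates, not the pooled rate, identify the causal effect.
Adjusting over the population distribution of assessed risk tier: 0.548·(0.020−0.124) + 0.452·(0.492−0.656) = -0.131.

-0.13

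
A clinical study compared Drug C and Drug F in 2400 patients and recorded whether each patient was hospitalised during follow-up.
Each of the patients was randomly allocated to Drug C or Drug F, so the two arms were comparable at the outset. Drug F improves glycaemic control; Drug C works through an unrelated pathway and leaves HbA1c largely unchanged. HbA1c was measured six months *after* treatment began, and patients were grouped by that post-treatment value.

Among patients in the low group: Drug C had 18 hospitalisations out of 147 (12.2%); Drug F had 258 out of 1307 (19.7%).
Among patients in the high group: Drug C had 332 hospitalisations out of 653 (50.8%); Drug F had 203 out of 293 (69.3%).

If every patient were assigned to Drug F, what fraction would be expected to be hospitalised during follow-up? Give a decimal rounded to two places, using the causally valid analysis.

0.29

HbA1c here is a post-treatment variable shaped by the drug; conditioning on it would introduce bias rather than remove it. The overall comparison is the causal one.
So P(outcome | do(Drug F)) is just the pooled rate for Drug F: 461/1600 = 0.288.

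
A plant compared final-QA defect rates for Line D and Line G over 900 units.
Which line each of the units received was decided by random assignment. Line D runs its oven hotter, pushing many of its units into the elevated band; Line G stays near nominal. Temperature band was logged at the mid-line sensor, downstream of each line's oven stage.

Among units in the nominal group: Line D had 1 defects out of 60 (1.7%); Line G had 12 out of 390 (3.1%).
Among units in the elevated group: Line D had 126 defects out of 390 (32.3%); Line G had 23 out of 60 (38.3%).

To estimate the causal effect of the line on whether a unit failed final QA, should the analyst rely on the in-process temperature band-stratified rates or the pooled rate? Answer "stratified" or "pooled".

pooled

Line D is lower inside every in-process temperature band stratum but Line G is lower in aggregate. Whether to stratify depends on how in-process temperature band relates to the line.
In-process temperature band is recorded after the line and is itself shifted by it — it sits on the causal path from line to outcome. Conditioning on a mediator would strip out part of the effect we want; the pooled comparison gives the total causal effect.
Pooled: Line D 28.2% vs Line G 7.8%; Line G is lower overall.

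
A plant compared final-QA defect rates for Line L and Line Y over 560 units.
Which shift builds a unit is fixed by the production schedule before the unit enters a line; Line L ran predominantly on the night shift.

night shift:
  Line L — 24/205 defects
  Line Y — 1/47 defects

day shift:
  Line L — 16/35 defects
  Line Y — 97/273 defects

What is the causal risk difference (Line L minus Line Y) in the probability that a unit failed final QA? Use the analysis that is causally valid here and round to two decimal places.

Line Y is lower inside every shift stratum but Line L is lower in aggregate. Whether to stratify depends on how shift relates to the line.
Shift differs across lines for reasons unrelated to any effect of the line itself, and it separately predicts the outcome — a classic confounder. We must compare within shift levels.
Adjusting over the population distribution of shift: 0.450·(0.117−0.021) + 0.550·(0.457−0.355) = +0.099.

+0.10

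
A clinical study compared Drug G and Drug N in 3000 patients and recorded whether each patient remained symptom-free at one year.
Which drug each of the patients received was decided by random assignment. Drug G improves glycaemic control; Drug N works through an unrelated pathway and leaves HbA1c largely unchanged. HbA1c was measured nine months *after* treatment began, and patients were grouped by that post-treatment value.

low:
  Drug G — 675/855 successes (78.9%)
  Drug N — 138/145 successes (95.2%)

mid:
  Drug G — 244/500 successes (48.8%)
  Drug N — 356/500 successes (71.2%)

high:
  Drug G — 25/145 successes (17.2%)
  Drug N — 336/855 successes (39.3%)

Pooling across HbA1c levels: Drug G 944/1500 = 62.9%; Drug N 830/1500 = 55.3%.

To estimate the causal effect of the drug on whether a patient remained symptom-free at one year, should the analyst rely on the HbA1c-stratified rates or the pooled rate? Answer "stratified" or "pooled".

pooled

Drug N is higher inside every HbA1c stratum but Drug G is higher in aggregate. Whether to stratify depends on how HbA1c relates to the drug.
HbA1c lies on the pathway drug → HbA1c → outcome, so adjusting for it blocks the indirect effect. For the total causal effect of drug, use the unadjusted pooled rates.
Pooled: Drug G 62.9% vs Drug N 55.3%; Drug G is higher overall.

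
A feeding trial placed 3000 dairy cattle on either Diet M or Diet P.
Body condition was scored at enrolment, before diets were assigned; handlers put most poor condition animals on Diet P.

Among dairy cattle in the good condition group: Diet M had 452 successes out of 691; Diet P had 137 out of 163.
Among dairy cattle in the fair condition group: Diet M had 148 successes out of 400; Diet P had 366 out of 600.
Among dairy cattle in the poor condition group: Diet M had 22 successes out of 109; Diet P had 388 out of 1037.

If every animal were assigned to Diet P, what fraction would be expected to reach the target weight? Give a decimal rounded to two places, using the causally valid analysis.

0.59

Since starting body condition is a pre-existing factor (not a product of the diet) and it affects the outcome on its own, it is a confounder. The stratified rates, not the pooled rate, identify the causal effect.
Standardising Diet P to the population starting body condition mix: 0.285·137/163 + 0.333·366/600 + 0.382·388/1037 = 0.586.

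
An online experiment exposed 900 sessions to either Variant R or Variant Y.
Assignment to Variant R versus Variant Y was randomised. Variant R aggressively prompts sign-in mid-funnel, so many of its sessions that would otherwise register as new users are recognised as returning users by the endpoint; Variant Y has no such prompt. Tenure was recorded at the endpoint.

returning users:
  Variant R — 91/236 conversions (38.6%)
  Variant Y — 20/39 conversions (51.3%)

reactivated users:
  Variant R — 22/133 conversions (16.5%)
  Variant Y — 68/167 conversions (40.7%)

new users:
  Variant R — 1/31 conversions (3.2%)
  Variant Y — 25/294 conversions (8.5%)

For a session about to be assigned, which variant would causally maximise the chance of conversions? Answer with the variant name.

Variant R

Within every user tenure level Variant Y has the higher rate, yet pooled Variant R does — Simpson's reversal.
User tenure here is a post-treatment variable shaped by the variant; conditioning on it would introduce bias rather than remove it. The overall comparison is the causal one.
Pooled: Variant R 28.5% vs Variant Y 22.6%; Variant R is higher overall.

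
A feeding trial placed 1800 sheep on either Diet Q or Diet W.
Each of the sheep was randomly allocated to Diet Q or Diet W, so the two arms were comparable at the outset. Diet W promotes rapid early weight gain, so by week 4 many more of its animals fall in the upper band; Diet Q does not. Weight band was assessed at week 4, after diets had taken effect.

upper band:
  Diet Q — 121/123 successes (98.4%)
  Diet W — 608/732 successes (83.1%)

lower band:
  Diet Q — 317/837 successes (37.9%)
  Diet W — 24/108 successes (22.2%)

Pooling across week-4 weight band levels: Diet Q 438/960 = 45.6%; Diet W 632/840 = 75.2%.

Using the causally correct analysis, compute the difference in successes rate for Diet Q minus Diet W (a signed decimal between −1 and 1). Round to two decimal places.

Diet Q is higher inside every week-4 weight band stratum but Diet W is higher in aggregate. Whether to stratify depends on how week-4 weight band relates to the diet.
Stratifying would compare diets among sheep the diets themselves sorted into week-4 weight band groups — a form of selection on an intermediate. The unconditioned pooled rates give the total causal effect.
The causal difference is the pooled difference: 0.456 − 0.752 = -0.296.

-0.30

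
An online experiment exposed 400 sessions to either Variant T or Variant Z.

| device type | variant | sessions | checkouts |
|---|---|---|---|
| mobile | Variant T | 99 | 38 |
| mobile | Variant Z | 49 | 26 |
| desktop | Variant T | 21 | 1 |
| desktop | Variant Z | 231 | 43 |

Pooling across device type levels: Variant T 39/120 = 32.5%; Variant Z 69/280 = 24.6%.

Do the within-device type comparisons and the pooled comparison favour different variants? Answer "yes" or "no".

yes

Within each device type level (mobile 38.4% vs 53.1%; desktop 4.8% vs 18.6%), Variant Z has the higher rate every time. Pooled: 32.5% vs 24.6% — Variant T has the higher rate overall. The two comparisons disagree.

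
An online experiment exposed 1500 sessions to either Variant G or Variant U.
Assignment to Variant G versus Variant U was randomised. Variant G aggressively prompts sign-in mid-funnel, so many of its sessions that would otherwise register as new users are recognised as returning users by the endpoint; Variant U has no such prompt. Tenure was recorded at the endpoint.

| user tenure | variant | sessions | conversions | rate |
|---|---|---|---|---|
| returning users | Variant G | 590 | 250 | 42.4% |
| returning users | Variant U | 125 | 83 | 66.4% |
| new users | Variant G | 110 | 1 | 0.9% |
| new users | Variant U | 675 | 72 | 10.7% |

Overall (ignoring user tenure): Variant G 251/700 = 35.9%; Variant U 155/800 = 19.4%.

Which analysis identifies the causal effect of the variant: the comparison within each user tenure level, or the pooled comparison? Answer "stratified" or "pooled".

The stratified and pooled comparisons disagree (Variant U wins within each user tenure; Variant G wins overall), so the answer turns on the causal role of user tenure.
User tenure is recorded after the variant and is itself shifted by it — it sits on the causal path from variant to outcome. Conditioning on a mediator would strip out part of the effect we want; the pooled comparison gives the total causal effect.
Pooled: Variant G 35.9% vs Variant U 19.4%; Variant G is higher overall.

pooled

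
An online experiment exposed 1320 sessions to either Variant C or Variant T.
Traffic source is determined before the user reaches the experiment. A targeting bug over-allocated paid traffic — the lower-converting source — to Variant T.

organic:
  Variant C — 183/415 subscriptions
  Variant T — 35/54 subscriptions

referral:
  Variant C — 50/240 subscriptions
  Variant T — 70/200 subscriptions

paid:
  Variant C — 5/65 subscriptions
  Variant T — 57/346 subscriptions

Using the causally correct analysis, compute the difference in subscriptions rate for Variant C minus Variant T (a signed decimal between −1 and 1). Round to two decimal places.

Since traffic source is a pre-existing factor (not a product of the variant) and it affects the outcome on its own, it is a confounder. The stratified rates, not the pooled rate, identify the causal effect.
Adjusting over the population distribution of traffic source: 0.355·(0.441−0.648) + 0.333·(0.208−0.350) + 0.311·(0.077−0.165) = -0.148.

-0.15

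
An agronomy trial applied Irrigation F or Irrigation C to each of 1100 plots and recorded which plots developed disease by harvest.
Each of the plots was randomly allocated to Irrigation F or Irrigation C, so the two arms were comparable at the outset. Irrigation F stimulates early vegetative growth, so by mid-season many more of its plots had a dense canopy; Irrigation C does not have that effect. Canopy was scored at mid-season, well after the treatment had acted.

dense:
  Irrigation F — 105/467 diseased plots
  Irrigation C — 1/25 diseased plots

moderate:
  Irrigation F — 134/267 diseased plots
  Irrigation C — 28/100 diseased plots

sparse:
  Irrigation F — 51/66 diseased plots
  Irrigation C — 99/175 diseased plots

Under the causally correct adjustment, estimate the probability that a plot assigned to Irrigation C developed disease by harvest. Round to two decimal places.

0.43

Stratifying would compare irrigations among plots the irrigations themselves sorted into mid-season canopy groups — a form of selection on an intermediate. The unconditioned pooled rates give the total causal effect.
So P(outcome | do(Irrigation C)) is just the pooled rate for Irrigation C: 128/300 = 0.427.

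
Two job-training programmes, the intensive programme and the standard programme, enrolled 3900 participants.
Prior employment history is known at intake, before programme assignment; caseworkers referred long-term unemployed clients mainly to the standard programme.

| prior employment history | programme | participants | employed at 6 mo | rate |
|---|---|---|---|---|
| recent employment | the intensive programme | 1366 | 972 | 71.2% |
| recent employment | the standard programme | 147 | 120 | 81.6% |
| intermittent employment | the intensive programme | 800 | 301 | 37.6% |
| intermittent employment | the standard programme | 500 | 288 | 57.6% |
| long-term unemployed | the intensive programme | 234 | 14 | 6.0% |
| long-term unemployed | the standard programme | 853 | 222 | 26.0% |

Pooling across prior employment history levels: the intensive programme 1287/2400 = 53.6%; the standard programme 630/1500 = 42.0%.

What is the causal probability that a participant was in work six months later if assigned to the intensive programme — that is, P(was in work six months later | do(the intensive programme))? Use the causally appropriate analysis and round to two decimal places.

0.42

Within every prior employment history level the standard programme has the higher rate, yet pooled the intensive programme does — Simpson's reversal.
Prior employment history satisfies the back-door criterion: it is not a descendant of the programme, and it blocks the spurious path from programme to outcome. Adjusting for it (i.e., using the within-prior employment history rates) gives the causal effect.
Standardising the intensive programme to the population prior employment history mix: 0.388·972/1366 + 0.333·301/800 + 0.279·14/234 = 0.418.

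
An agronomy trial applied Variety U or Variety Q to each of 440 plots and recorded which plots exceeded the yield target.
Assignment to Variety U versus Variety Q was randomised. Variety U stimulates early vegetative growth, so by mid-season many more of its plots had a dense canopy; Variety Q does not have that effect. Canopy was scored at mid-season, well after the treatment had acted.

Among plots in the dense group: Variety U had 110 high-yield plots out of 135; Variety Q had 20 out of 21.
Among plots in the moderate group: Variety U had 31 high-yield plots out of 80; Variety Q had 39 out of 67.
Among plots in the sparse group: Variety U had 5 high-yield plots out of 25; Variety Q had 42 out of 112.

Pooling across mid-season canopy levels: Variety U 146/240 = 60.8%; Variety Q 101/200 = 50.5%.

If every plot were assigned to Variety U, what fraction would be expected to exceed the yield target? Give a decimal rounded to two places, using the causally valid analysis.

0.61

Within every mid-season canopy level Variety Q has the higher rate, yet pooled Variety U does — Simpson's reversal.
Because the variety influences mid-season canopy, mid-season canopy is a post-treatment mediator, not a confounder. Stratifying on it would bias the estimate; the causal effect is the crude pooled difference.
So P(outcome | do(Variety U)) is just the pooled rate for Variety U: 146/240 = 0.608.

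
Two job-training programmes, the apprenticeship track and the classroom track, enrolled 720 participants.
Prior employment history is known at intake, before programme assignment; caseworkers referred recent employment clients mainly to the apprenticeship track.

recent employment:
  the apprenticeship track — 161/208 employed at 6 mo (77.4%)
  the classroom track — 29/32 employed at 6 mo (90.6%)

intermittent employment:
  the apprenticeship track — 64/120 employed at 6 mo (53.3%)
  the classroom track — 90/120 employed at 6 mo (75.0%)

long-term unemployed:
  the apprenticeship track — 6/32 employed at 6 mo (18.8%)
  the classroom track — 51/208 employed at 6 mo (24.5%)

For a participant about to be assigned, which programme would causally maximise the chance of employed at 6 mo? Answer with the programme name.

the classroom track is higher inside every prior employment history stratum but the apprenticeship track is higher in aggregate. Whether to stratify depends on how prior employment history relates to the programme.
Here prior employment history is a common cause — it drives both which programme a case falls under and the outcome. The crude comparison mixes populations; the stratum-specific rates are the causally relevant ones.
Within each level — recent employment: 77.4% vs 90.6%; intermittent employment: 53.3% vs 75.0%; long-term unemployed: 18.8% vs 24.5% — the classroom track is higher every time.

the classroom track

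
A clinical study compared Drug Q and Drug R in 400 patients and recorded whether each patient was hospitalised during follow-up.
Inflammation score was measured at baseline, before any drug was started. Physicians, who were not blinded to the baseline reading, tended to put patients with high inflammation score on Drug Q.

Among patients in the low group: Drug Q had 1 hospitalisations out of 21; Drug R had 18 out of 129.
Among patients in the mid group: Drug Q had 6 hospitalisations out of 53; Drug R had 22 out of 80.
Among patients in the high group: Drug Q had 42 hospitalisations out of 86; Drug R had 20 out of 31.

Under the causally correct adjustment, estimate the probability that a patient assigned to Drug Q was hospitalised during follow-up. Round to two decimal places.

0.20

Drug Q is lower inside every inflammation score stratum but Drug R is lower in aggregate. Whether to stratify depends on how inflammation score relates to the drug.
Here inflammation score is a common cause — it drives both which drug a case falls under and the outcome. The crude comparison mixes populations; the stratum-specific rates are the causally relevant ones.
Standardising Drug Q to the population inflammation score mix: 0.375·1/21 + 0.333·6/53 + 0.292·42/86 = 0.198.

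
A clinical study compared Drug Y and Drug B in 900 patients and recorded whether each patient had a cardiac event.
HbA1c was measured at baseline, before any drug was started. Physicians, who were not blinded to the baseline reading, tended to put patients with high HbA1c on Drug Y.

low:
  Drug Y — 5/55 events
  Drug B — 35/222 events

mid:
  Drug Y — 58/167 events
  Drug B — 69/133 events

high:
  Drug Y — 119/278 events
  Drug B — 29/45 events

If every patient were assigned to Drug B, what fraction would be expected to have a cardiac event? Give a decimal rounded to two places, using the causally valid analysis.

0.45

Nothing the drug does changes HbA1c; the imbalance is an allocation artefact. With HbA1c also predicting the outcome, the pooled figure is confounded, and the within-stratum comparison is the causal one.
Standardising Drug B to the population HbA1c mix: 0.308·35/222 + 0.333·69/133 + 0.359·29/45 = 0.453.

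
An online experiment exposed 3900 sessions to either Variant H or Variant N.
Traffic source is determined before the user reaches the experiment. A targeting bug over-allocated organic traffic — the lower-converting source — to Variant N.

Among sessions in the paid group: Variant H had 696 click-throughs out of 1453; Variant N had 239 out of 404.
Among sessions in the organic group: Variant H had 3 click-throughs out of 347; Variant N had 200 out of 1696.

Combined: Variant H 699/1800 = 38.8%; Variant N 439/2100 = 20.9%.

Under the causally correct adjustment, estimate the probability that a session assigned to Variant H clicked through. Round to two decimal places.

0.23

The stratified and pooled comparisons disagree (Variant N wins within each traffic source; Variant H wins overall), so the answer turns on the causal role of traffic source.
Traffic source is set before the variant has any effect — it is not caused by the variant — and it independently drives the outcome. That makes it a confounder, so the causal comparison is within traffic source levels.
Standardising Variant H to the population traffic source mix: 0.476·696/1453 + 0.524·3/347 = 0.233.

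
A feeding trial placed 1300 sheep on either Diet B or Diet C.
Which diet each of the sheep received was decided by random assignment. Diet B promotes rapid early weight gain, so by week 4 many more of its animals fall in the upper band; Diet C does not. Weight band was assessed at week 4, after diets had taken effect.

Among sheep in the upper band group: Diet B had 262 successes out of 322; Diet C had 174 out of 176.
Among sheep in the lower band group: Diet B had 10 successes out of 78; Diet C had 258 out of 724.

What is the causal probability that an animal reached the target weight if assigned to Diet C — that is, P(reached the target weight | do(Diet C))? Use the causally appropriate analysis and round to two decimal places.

The distribution of week-4 weight band is itself part of what the diet does — it is an intermediate outcome. Holding it fixed would remove that part of the effect; the total effect is the pooled difference.
So P(outcome | do(Diet C)) is just the pooled rate for Diet C: 432/900 = 0.480.

0.48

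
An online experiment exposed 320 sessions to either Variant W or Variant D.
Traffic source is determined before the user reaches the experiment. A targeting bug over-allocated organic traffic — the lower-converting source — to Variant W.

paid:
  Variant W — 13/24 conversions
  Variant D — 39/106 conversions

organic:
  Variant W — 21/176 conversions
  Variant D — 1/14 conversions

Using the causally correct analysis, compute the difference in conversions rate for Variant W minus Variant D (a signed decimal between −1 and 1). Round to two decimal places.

Traffic source satisfies the back-door criterion: it is not a descendant of the variant, and it blocks the spurious path from variant to outcome. Adjusting for it (i.e., using the within-traffic source rates) gives the causal effect.
Adjusting over the population distribution of traffic source: 0.406·(0.542−0.368) + 0.594·(0.119−0.071) = +0.099.

+0.10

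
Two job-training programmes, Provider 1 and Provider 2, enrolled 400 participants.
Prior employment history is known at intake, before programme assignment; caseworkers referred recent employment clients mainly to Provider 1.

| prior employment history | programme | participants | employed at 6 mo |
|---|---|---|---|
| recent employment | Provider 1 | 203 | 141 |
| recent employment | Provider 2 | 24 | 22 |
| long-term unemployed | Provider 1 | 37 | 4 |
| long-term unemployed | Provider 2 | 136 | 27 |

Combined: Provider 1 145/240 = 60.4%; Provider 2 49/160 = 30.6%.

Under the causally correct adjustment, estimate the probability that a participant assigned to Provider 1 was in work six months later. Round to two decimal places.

0.44

Since prior employment history is a pre-existing factor (not a product of the programme) and it affects the outcome on its own, it is a confounder. The stratified rates, not the pooled rate, identify the causal effect.
Standardising Provider 1 to the population prior employment history mix: 0.568·141/203 + 0.432·4/37 = 0.441.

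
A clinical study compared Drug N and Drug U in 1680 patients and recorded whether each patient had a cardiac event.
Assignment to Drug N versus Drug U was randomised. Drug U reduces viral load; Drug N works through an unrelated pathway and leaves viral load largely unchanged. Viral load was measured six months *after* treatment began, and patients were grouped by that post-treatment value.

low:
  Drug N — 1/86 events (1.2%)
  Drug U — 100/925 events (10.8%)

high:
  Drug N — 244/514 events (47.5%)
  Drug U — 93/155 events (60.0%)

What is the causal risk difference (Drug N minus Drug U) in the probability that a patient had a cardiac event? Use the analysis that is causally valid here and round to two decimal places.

+0.23

Because the drug influences viral load, viral load is a post-treatment mediator, not a confounder. Stratifying on it would bias the estimate; the causal effect is the crude pooled difference.
The causal difference is the pooled difference: 0.408 − 0.179 = +0.230.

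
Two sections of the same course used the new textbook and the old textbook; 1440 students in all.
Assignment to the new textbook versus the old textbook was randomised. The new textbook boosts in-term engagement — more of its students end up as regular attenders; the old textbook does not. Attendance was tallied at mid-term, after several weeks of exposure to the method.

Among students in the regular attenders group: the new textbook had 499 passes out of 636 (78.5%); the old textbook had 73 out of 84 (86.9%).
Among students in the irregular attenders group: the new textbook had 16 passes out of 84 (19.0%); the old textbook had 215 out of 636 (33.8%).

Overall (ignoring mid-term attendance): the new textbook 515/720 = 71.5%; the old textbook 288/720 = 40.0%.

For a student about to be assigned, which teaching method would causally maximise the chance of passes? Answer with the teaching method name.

Mid-term attendance here is a post-treatment variable shaped by the teaching method; conditioning on it would introduce bias rather than remove it. The overall comparison is the causal one.
Pooled: the new textbook 71.5% vs the old textbook 40.0%; the new textbook is higher overall.

the new textbook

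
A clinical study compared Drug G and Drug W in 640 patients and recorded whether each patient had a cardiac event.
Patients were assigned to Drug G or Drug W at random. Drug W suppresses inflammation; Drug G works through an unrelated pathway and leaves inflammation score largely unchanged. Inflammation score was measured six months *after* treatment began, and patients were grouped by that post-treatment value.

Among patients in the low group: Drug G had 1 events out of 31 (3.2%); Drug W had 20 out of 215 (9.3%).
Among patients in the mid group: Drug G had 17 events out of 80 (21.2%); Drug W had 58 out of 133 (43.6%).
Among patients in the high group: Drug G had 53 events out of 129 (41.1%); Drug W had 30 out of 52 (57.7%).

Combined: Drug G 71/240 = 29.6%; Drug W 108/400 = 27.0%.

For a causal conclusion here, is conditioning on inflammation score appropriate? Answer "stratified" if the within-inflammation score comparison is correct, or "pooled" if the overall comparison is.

Because the drug influences inflammation score, inflammation score is a post-treatment mediator, not a confounder. Stratifying on it would bias the estimate; the causal effect is the crude pooled difference.
Pooled: Drug G 29.6% vs Drug W 27.0%; Drug W is lower overall.

pooled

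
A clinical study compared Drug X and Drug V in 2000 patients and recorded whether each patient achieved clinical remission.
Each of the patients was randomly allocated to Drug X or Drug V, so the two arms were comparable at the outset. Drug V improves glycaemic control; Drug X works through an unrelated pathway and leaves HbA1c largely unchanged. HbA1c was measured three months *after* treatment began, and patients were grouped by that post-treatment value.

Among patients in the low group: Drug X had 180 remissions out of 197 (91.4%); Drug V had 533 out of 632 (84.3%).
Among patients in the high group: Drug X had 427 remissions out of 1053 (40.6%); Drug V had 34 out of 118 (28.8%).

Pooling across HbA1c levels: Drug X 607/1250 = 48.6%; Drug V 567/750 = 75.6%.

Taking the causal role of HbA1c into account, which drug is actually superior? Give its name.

Drug V

HbA1c is recorded after the drug and is itself shifted by it — it sits on the causal path from drug to outcome. Conditioning on a mediator would strip out part of the effect we want; the pooled comparison gives the total causal effect.
Pooled: Drug X 48.6% vs Drug V 75.6%; Drug V is higher overall.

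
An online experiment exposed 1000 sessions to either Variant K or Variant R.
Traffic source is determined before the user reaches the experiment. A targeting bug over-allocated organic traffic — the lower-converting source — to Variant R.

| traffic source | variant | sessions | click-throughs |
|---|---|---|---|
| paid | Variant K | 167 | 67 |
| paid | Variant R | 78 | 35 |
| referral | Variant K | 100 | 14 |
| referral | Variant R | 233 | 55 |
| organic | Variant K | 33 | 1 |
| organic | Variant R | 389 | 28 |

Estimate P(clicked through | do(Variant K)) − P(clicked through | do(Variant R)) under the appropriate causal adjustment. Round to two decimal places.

-0.06

Within every traffic source level Variant R has the higher rate, yet pooled Variant K does — Simpson's reversal.
Since traffic source is a pre-existing factor (not a product of the variant) and it affects the outcome on its own, it is a confounder. The stratified rates, not the pooled rate, identify the causal effect.
Adjusting over the population distribution of traffic source: 0.245·(0.401−0.449) + 0.333·(0.140−0.236) + 0.422·(0.030−0.072) = -0.061.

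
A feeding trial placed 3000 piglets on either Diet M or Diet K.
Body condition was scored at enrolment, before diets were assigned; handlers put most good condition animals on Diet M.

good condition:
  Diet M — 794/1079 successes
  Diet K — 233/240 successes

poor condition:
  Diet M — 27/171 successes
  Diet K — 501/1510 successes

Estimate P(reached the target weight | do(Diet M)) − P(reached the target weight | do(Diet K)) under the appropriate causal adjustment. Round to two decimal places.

-0.20

The starting body condition-specific comparison favours Diet K throughout, but the pooled figures favour Diet M. The question is whether to condition on starting body condition.
Starting body condition differs across diets for reasons unrelated to any effect of the diet itself, and it separately predicts the outcome — a classic confounder. We must compare within starting body condition levels.
Adjusting over the population distribution of starting body condition: 0.440·(0.736−0.971) + 0.560·(0.158−0.332) = -0.201.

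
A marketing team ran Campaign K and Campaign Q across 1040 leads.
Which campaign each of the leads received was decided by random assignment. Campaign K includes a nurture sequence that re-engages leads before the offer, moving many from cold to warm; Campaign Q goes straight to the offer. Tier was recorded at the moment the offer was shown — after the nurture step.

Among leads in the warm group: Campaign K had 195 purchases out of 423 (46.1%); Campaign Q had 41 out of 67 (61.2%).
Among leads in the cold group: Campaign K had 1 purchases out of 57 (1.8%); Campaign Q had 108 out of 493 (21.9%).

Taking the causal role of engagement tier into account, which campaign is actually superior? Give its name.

Because the campaign influences engagement tier, engagement tier is a post-treatment mediator, not a confounder. Stratifying on it would bias the estimate; the causal effect is the crude pooled difference.
Pooled: Campaign K 40.8% vs Campaign Q 26.6%; Campaign K is higher overall.

Campaign K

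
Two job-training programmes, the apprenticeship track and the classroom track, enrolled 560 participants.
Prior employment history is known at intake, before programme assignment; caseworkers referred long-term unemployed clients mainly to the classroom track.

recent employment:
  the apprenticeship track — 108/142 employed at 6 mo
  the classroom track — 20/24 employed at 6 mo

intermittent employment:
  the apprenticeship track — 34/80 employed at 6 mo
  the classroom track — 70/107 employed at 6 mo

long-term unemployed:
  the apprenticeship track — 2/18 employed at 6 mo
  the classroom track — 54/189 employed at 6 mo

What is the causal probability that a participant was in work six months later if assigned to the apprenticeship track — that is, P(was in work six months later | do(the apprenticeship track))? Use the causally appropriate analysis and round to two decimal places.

0.41

Within every prior employment history level the classroom track has the higher rate, yet pooled the apprenticeship track does — Simpson's reversal.
Prior employment history is set before the programme has any effect — it is not caused by the programme — and it independently drives the outcome. That makes it a confounder, so the causal comparison is within prior employment history levels.
Standardising the apprenticeship track to the population prior employment history mix: 0.296·108/142 + 0.334·34/80 + 0.370·2/18 = 0.408.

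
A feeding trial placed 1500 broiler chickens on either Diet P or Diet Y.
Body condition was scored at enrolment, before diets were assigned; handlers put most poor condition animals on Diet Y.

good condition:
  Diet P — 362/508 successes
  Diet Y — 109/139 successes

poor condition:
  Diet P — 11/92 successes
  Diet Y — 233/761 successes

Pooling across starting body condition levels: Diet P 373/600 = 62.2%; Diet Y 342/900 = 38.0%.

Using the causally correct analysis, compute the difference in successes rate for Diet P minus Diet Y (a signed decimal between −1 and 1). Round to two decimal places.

The starting body condition-specific comparison favours Diet Y throughout, but the pooled figures favour Diet P. The question is whether to condition on starting body condition.
The imbalance in starting body condition arose from how broiler chickens were allocated, not from anything the diet did; and starting body condition independently affects the outcome. The pooled gap is confounded — condition on starting body condition.
Adjusting over the population distribution of starting body condition: 0.431·(0.713−0.784) + 0.569·(0.120−0.306) = -0.137.

-0.14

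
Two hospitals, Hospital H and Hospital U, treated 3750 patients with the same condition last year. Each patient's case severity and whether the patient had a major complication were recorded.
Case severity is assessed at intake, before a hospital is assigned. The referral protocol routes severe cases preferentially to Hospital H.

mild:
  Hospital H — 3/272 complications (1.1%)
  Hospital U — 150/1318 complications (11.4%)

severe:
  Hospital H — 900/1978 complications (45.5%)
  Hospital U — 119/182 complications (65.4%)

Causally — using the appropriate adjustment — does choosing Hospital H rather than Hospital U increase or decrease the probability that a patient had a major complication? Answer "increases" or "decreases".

decreases

Hospital H is lower inside every case severity stratum but Hospital U is lower in aggregate. Whether to stratify depends on how case severity relates to the hospital.
Case severity satisfies the back-door criterion: it is not a descendant of the hospital, and it blocks the spurious path from hospital to outcome. Adjusting for it (i.e., using the within-case severity rates) gives the causal effect.
Within each level — mild: 1.1% vs 11.4%; severe: 45.5% vs 65.4% — Hospital H is lower every time.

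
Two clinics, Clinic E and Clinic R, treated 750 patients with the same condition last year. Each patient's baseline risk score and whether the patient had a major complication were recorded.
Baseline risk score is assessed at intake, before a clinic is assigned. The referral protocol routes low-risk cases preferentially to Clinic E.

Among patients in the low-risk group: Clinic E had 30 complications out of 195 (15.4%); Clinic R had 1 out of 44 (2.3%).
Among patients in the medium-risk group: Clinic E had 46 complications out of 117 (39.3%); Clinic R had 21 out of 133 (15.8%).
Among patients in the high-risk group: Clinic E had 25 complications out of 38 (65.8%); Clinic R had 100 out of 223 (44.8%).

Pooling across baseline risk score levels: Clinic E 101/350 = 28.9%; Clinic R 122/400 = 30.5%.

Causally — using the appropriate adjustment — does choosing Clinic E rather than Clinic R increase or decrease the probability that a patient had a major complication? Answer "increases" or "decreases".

increases

Here baseline risk score is a common cause — it drives both which clinic a case falls under and the outcome. The crude comparison mixes populations; the stratum-specific rates are the causally relevant ones.
Within each level — low-risk: 15.4% vs 2.3%; medium-risk: 39.3% vs 15.8%; high-risk: 65.8% vs 44.8% — Clinic R is lower every time.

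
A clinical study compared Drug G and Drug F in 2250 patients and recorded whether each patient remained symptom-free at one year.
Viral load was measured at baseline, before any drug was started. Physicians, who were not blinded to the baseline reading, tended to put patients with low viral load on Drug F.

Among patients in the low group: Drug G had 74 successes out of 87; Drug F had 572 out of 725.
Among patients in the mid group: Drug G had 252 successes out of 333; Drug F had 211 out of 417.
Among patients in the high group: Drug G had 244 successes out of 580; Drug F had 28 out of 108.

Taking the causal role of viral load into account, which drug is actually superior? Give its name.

Drug G

Viral load differs across drugs for reasons unrelated to any effect of the drug itself, and it separately predicts the outcome — a classic confounder. We must compare within viral load levels.
Within each level — low: 85.1% vs 78.9%; mid: 75.7% vs 50.6%; high: 42.1% vs 25.9% — Drug G is higher every time.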